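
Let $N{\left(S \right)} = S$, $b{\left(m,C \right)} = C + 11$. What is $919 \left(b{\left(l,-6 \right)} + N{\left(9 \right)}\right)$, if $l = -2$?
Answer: $12866$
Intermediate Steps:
$b{\left(m,C \right)} = 11 + C$
$919 \left(b{\left(l,-6 \right)} + N{\left(9 \right)}\right) = 919 \left(\left(11 - 6\right) + 9\right) = 919 \left(5 + 9\right) = 919 \cdot 14 = 12866$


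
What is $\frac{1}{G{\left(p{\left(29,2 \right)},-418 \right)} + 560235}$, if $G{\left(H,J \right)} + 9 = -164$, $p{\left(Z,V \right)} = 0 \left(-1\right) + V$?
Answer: $\frac{1}{560062} \approx 1.7855 \cdot 10^{-6}$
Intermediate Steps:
$p{\left(Z,V \right)} = V$ ($p{\left(Z,V \right)} = 0 + V = V$)
$G{\left(H,J \right)} = -173$ ($G{\left(H,J \right)} = -9 - 164 = -173$)
$\frac{1}{G{\left(p{\left(29,2 \right)},-418 \right)} + 560235} = \frac{1}{-173 + 560235} = \frac{1}{560062}$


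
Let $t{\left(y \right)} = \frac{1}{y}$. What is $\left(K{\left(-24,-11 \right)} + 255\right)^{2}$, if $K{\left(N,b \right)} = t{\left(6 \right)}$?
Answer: $\frac{2343961}{36} \approx 65110.0$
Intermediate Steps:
$K{\left(N,b \right)} = \frac{1}{6}$
$\left(K{\left(-24,-11 \right)} + 255\right)^{2} = \left(\frac{1}{6} + 255\right)^{2} = \left(\frac{1531}{6}\right)^{2} = \frac{2343961}{36}$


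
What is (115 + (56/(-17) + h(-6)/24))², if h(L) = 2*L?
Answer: 14295961/1156 ≈ 12367.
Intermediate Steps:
(115 + (56/(-17) + h(-6)/24))² = (115 + (56/(-17) + (2*(-6))/24))² = (115 + (56*(-1/17) - 12*1/24))² = (115 + (-56/17 - ½))² = (115 - 129/34)² = (3781/34)² = 14295961/1156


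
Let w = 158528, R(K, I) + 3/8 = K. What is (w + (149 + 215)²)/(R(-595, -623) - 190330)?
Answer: -54144/35521 ≈ -1.5243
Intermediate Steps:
R(K, I) = -3/8 + K
(w + (149 + 215)²)/(R(-595, -623) - 190330) = (158528 + (149 + 215)²)/((-3/8 - 595) - 190330) = (158528 + 364²)/(-4763/8 - 190330) = (158528 + 132496)/(-1527403/8) = 291024*(-8/1527403) = -54144/35521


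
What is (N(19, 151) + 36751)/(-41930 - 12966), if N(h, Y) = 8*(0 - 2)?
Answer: -36735/54896 ≈ -0.66917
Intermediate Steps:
N(h, Y) = -16 (N(h, Y) = 8*(-2) = -16)
(N(19, 151) + 36751)/(-41930 - 12966) = (-16 + 36751)/(-41930 - 12966) = 36735/(-54896) = 36735*(-1/54896) = -36735/54896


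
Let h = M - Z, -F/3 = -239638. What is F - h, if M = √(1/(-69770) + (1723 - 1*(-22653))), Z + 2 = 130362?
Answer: 849274 - √118658782220630/69770 ≈ 8.4912e+5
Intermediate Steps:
F = 718914 (F = -3*(-239638) = 718914)
Z = 130360 (Z = -2 + 130362 = 130360)
M = √118658782220630/69770 (M = √(-1/69770 + (1723 + 22653)) = √(-1/69770 + 24376) = √(1700713519/69770) = √118658782220630/69770 ≈ 156.13)
h = -130360 + √118658782220630/69770 (h = √118658782220630/69770 - 1*130360 = √118658782220630/69770 - 130360 = -130360 + √118658782220630/69770 ≈ -1.3020e+5)
F - h = 718914 - (-130360 + √118658782220630/69770) = 718914 + (130360 - √118658782220630/69770) = 849274 - √118658782220630/69770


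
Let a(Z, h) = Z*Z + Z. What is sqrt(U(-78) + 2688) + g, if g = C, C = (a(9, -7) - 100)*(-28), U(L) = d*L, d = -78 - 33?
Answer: 280 + sqrt(11346) ≈ 386.52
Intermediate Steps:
d = -111
a(Z, h) = Z + Z**2 (a(Z, h) = Z**2 + Z = Z + Z**2)
U(L) = -111*L
C = 280 (C = (9*(1 + 9) - 100)*(-28) = (9*10 - 100)*(-28) = (90 - 100)*(-28) = -10*(-28) = 280)
g = 280
sqrt(U(-78) + 2688) + g = sqrt(-111*(-78) + 2688) + 280 = sqrt(8658 + 2688) + 280 = sqrt(11346) + 280 = 280 + sqrt(11346)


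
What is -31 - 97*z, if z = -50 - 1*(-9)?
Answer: 3946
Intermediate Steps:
z = -41 (z = -50 + 9 = -41)
-31 - 97*z = -31 - 97*(-41) = -31 + 3977 = 3946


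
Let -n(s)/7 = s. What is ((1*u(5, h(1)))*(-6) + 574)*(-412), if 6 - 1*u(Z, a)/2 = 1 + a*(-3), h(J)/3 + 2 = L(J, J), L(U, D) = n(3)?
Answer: -1235176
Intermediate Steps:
n(s) = -7*s
L(U, D) = -21 (L(U, D) = -7*3 = -21)
h(J) = -69 (h(J) = -6 + 3*(-21) = -6 - 63 = -69)
u(Z, a) = 10 + 6*a (u(Z, a) = 12 - 2*(1 + a*(-3)) = 12 - 2*(1 - 3*a) = 12 + (-2 + 6*a) = 10 + 6*a)
((1*u(5, h(1)))*(-6) + 574)*(-412) = ((1*(10 + 6*(-69)))*(-6) + 574)*(-412) = ((1*(10 - 414))*(-6) + 574)*(-412) = ((1*(-404))*(-6) + 574)*(-412) = (-404*(-6) + 574)*(-412) = (2424 + 574)*(-412) = 2998*(-412) = -1235176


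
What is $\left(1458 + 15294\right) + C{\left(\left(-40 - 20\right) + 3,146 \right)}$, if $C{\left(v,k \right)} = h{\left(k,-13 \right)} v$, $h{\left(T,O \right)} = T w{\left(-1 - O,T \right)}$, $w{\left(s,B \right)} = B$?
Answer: $-1198260$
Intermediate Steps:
$h{\left(T,O \right)} = T^{2}$ ($h{\left(T,O \right)} = T T = T^{2}$)
$C{\left(v,k \right)} = v k^{2}$ ($C{\left(v,k \right)} = k^{2} v = v k^{2}$)
$\left(1458 + 15294\right) + C{\left(\left(-40 - 20\right) + 3,146 \right)} = \left(1458 + 15294\right) + \left(\left(-40 - 20\right) + 3\right) 146^{2} = 16752 + \left(-60 + 3\right) 21316 = 16752 - 1215012 = -1198260$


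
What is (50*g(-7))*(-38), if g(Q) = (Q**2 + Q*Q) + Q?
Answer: -172900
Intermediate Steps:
g(Q) = Q + 2*Q**2 (g(Q) = (Q**2 + Q**2) + Q = 2*Q**2 + Q = Q + 2*Q**2)
(50*g(-7))*(-38) = (50*(-7*(1 + 2*(-7))))*(-38) = (50*(-7*(1 - 14)))*(-38) = (50*(-7*(-13)))*(-38) = (50*91)*(-38) = 4550*(-38) = -172900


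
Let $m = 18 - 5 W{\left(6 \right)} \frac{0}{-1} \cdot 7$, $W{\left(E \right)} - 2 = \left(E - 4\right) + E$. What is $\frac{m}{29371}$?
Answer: $0$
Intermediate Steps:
$W{\left(E \right)} = -2 + 2 E$ ($W{\left(E \right)} = 2 + \left(\left(E - 4\right) + E\right) = 2 + \left(\left(-4 + E\right) + E\right) = 2 + \left(-4 + 2 E\right) = -2 + 2 E$)
$m = 0$ ($m = 18 - 5 \left(-2 + 2 \cdot 6\right) \frac{0}{-1} \cdot 7 = 18 - 5 \left(-2 + 12\right) 0 \left(-1\right) 7 = 18 \left(-5\right) 10 \cdot 0 \cdot 7 = 18 \left(\left(-50\right) 0\right) 7 = 18 \cdot 0 \cdot 7 = 0 \cdot 7 = 0$)
$\frac{m}{29371} = \frac{0}{29371} = 0 \cdot \frac{1}{29371} = 0$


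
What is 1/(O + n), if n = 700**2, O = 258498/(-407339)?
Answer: 407339/199595851502 ≈ 2.0408e-6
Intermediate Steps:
O = -258498/407339 (O = 258498*(-1/407339) = -258498/407339 ≈ -0.63460)
n = 490000
1/(O + n) = 1/(-258498/407339 + 490000) = 1/(199595851502/407339) = 407339/199595851502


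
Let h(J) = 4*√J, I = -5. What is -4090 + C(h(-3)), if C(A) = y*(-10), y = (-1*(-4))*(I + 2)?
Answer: -3970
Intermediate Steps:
y = -12 (y = (-1*(-4))*(-5 + 2) = 4*(-3) = -12)
C(A) = 120 (C(A) = -12*(-10) = 120)
-4090 + C(h(-3)) = -4090 + 120 = -3970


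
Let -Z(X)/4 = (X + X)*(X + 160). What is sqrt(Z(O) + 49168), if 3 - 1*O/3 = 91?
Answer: 4*I*sqrt(10655) ≈ 412.89*I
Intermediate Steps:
O = -264 (O = 9 - 3*91 = 9 - 273 = -264)
Z(X) = -8*X*(160 + X) (Z(X) = -4*(X + X)*(X + 160) = -4*2*X*(160 + X) = -8*X*(160 + X))
sqrt(Z(O) + 49168) = sqrt(-8*(-264)*(160 - 264) + 49168) = sqrt(-8*(-264)*(-104) + 49168) = sqrt(-219648 + 49168) = sqrt(-170480) = 4*I*sqrt(10655)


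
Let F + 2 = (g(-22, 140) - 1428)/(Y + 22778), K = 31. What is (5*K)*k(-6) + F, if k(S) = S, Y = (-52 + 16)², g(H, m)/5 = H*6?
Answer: -11219528/12037 ≈ -932.09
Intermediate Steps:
g(H, m) = 30*H (g(H, m) = 5*(H*6) = 5*(6*H) = 30*H)
Y = 1296 (Y = (-36)² = 1296)
F = -25118/12037 (F = -2 + (30*(-22) - 1428)/(1296 + 22778) = -2 + (-660 - 1428)/24074 = -2 - 2088*1/24074 = -2 - 1044/12037 = -25118/12037 ≈ -2.0867)
(5*K)*k(-6) + F = (5*31)*(-6) - 25118/12037 = 155*(-6) - 25118/12037 = -930 - 25118/12037 = -11219528/12037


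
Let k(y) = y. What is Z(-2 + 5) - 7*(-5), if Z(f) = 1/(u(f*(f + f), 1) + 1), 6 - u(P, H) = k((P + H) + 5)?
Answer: 594/17 ≈ 34.941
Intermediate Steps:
u(P, H) = 1 - H - P (u(P, H) = 6 - ((P + H) + 5) = 6 - ((H + P) + 5) = 6 - (5 + H + P) = 6 + (-5 - H - P) = 1 - H - P)
Z(f) = 1/(1 - 2*f²) (Z(f) = 1/((1 - 1*1 - f*(f + f)) + 1) = 1/((1 - 1 - f*2*f) + 1) = 1/((1 - 1 - 2*f²) + 1) = 1/(-2*f² + 1) = 1/(1 - 2*f²))
Z(-2 + 5) - 7*(-5) = -1/(-1 + 2*(-2 + 5)²) - 7*(-5) = -1/(-1 + 2*3²) + 35 = -1/(-1 + 2*9) + 35 = -1/(-1 + 18) + 35 = -1/17 + 35 = 594/17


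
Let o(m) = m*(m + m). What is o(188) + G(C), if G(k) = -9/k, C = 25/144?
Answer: 1765904/25 ≈ 70636.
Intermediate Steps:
o(m) = 2*m² (o(m) = m*(2*m) = 2*m²)
C = 25/144 (C = 25*(1/144) = 25/144 ≈ 0.17361)
o(188) + G(C) = 2*188² - 9/25/144 = 2*35344 - 9*144/25 = 70688 - 1296/25 = 1765904/25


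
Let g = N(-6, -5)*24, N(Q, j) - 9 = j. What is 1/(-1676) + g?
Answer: 160895/1676 ≈ 95.999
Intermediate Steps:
N(Q, j) = 9 + j
g = 96 (g = (9 - 5)*24 = 4*24 = 96)
1/(-1676) + g = 1/(-1676) + 96 = -1/1676 + 96 = 160895/1676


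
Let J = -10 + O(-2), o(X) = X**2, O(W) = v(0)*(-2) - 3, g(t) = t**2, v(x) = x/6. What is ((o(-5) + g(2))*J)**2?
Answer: 142129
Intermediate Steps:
v(x) = x/6 (v(x) = x*(1/6) = x/6)
O(W) = -3 (O(W) = ((1/6)*0)*(-2) - 3 = 0*(-2) - 3 = 0 - 3 = -3)
J = -13 (J = -10 - 3 = -13)
((o(-5) + g(2))*J)**2 = (((-5)**2 + 2**2)*(-13))**2 = ((25 + 4)*(-13))**2 = (29*(-13))**2 = (-377)**2 = 142129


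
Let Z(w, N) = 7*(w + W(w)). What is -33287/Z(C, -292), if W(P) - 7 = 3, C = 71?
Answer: -33287/567 ≈ -58.707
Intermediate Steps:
W(P) = 10 (W(P) = 7 + 3 = 10)
Z(w, N) = 70 + 7*w (Z(w, N) = 7*(w + 10) = 7*(10 + w) = 70 + 7*w)
-33287/Z(C, -292) = -33287/(70 + 7*71) = -33287/(70 + 497) = -33287/567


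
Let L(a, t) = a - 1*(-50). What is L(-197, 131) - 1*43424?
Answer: -43571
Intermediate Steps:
L(a, t) = 50 + a (L(a, t) = a + 50 = 50 + a)
L(-197, 131) - 1*43424 = (50 - 197) - 1*43424 = -147 - 43424 = -43571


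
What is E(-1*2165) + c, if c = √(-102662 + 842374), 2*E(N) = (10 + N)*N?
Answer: 4665575/2 + 8*√11558 ≈ 2.3336e+6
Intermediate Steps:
E(N) = N*(10 + N)/2 (E(N) = ((10 + N)*N)/2 = (N*(10 + N))/2 = N*(10 + N)/2)
c = 8*√11558 (c = √739712 = 8*√11558 ≈ 860.07)
E(-1*2165) + c = (-1*2165)*(10 - 1*2165)/2 + 8*√11558 = (½)*(-2165)*(10 - 2165) + 8*√11558 = (½)*(-2165)*(-2155) + 8*√11558 = 4665575/2 + 8*√11558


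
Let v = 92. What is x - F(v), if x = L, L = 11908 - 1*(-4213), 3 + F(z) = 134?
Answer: 15990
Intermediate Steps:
F(z) = 131 (F(z) = -3 + 134 = 131)
L = 16121 (L = 11908 + 4213 = 16121)
x = 16121
x - F(v) = 16121 - 1*131 = 16121 - 131 = 15990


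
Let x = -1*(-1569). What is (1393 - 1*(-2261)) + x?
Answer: 5223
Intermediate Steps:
x = 1569
(1393 - 1*(-2261)) + x = (1393 - 1*(-2261)) + 1569 = (1393 + 2261) + 1569 = 3654 + 1569 = 5223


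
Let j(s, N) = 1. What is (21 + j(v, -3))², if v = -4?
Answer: 484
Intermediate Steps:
(21 + j(v, -3))² = (21 + 1)² = 22² = 484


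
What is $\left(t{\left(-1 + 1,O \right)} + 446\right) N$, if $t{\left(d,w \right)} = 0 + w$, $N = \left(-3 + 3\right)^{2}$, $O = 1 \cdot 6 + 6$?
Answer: $0$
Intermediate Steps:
$O = 12$ ($O = 6 + 6 = 12$)
$N = 0$ ($N = 0^{2} = 0$)
$t{\left(d,w \right)} = w$
$\left(t{\left(-1 + 1,O \right)} + 446\right) N = \left(12 + 446\right) 0 = 458 \cdot 0 = 0$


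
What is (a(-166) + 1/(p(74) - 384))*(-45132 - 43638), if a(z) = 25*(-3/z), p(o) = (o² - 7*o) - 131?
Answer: -4932519845/122923 ≈ -40127.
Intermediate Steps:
p(o) = -131 + o² - 7*o
a(z) = -75/z
(a(-166) + 1/(p(74) - 384))*(-45132 - 43638) = (-75/(-166) + 1/((-131 + 74² - 7*74) - 384))*(-45132 - 43638) = (-75*(-1/166) + 1/((-131 + 5476 - 518) - 384))*(-88770) = (75/166 + 1/(4827 - 384))*(-88770) = (75/166 + 1/4443)*(-88770) = (333391/737538)*(-88770) = -4932519845/122923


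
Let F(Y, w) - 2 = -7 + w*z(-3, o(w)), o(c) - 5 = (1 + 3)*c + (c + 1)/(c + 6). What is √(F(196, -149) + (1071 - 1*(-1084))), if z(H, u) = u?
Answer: √1841530405/143 ≈ 300.09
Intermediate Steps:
o(c) = 5 + 4*c + (1 + c)/(6 + c) (o(c) = 5 + ((1 + 3)*c + (c + 1)/(c + 6)) = 5 + (4*c + (1 + c)/(6 + c)) = 5 + 4*c + (1 + c)/(6 + c))
F(Y, w) = -5 + w*(31 + 4*w² + 30*w)/(6 + w) (F(Y, w) = 2 + (-7 + w*((31 + 4*w² + 30*w)/(6 + w))) = 2 + (-7 + w*(31 + 4*w² + 30*w)/(6 + w)) = -5 + w*(31 + 4*w² + 30*w)/(6 + w))
√(F(196, -149) + (1071 - 1*(-1084))) = √(2*(-15 + 2*(-149)³ + 13*(-149) + 15*(-149)²)/(6 - 149) + (1071 - 1*(-1084))) = √(2*(-15 + 2*(-3307949) - 1937 + 15*22201)/(-143) + (1071 + 1084)) = √(2*(-1/143)*(-15 - 6615898 - 1937 + 333015) + 2155) = √(2*(-1/143)*(-6284835) + 2155) = √(12569670/143 + 2155) = √(12877835/143) = √1841530405/143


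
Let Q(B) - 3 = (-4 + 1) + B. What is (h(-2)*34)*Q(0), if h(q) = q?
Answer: 0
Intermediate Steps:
Q(B) = B (Q(B) = 3 + ((-4 + 1) + B) = 3 + (-3 + B) = B)
(h(-2)*34)*Q(0) = -2*34*0 = -68*0 = 0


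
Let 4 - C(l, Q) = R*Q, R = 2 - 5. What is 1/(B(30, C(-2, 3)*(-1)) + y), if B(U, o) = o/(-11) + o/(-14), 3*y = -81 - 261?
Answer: -154/17231 ≈ -0.0089374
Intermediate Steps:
y = -114 (y = (-81 - 261)/3 = (1/3)*(-342) = -114)
R = -3
C(l, Q) = 4 + 3*Q (C(l, Q) = 4 - (-3)*Q = 4 + 3*Q)
B(U, o) = -25*o/154 (B(U, o) = o*(-1/11) + o*(-1/14) = -o/11 - o/14 = -25*o/154)
1/(B(30, C(-2, 3)*(-1)) + y) = 1/(-25*(4 + 3*3)*(-1)/154 - 114) = 1/(-25*(4 + 9)*(-1)/154 - 114) = 1/(-325*(-1)/154 - 114) = 1/(-25/154*(-13) - 114) = 1/(325/154 - 114) = 1/(-17231/154) = -154/17231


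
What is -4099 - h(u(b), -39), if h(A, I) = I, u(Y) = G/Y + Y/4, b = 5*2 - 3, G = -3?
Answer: -4060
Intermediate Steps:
b = 7 (b = 10 - 3 = 7)
u(Y) = -3/Y + Y/4
-4099 - h(u(b), -39) = -4099 - 1*(-39) = -4099 + 39 = -4060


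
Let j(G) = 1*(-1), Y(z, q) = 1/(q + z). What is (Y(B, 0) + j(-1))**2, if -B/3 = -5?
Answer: 196/225 ≈ 0.87111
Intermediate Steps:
B = 15 (B = -3*(-5) = 15)
j(G) = -1
(Y(B, 0) + j(-1))**2 = (1/(0 + 15) - 1)**2 = (1/15 - 1)**2 = (-14/15)**2 = 196/225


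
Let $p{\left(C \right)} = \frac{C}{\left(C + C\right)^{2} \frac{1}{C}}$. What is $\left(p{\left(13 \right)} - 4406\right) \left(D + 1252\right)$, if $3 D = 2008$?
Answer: $- \frac{25394743}{3} \approx -8.4649 \cdot 10^{6}$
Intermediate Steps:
$D = \frac{2008}{3}$ ($D = \frac{1}{3} \cdot 2008 = \frac{2008}{3} \approx 669.33$)
$p{\left(C \right)} = \frac{1}{4}$ ($p{\left(C \right)} = \frac{C}{\left(2 C\right)^{2} \frac{1}{C}} = \frac{C}{4 C^{2} \frac{1}{C}} = \frac{C}{4 C} = C \frac{1}{4 C} = \frac{1}{4}$)
$\left(p{\left(13 \right)} - 4406\right) \left(D + 1252\right) = \left(\frac{1}{4} - 4406\right) \left(\frac{2008}{3} + 1252\right) = \left(- \frac{17623}{4}\right) \frac{5764}{3} = - \frac{25394743}{3}$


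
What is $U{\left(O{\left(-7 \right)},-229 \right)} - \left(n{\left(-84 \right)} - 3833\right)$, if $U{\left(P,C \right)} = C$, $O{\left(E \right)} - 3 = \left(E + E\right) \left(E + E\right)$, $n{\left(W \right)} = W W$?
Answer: $-3452$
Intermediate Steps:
$n{\left(W \right)} = W^{2}$
$O{\left(E \right)} = 3 + 4 E^{2}$ ($O{\left(E \right)} = 3 + \left(E + E\right) \left(E + E\right) = 3 + 2 E 2 E = 3 + 4 E^{2}$)
$U{\left(O{\left(-7 \right)},-229 \right)} - \left(n{\left(-84 \right)} - 3833\right) = -229 - \left(\left(-84\right)^{2} - 3833\right) = -229 - \left(7056 - 3833\right) = -229 - 3223 = -3452$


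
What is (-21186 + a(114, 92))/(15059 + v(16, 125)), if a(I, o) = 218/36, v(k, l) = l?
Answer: -381239/273312 ≈ -1.3949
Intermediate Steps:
a(I, o) = 109/18 (a(I, o) = 218*(1/36) = 109/18)
(-21186 + a(114, 92))/(15059 + v(16, 125)) = (-21186 + 109/18)/(15059 + 125) = -381239/18/15184 = -381239/18*1/15184 = -381239/273312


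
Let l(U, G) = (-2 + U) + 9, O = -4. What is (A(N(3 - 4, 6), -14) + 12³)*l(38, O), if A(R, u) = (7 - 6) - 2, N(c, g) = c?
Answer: 77715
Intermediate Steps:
l(U, G) = 7 + U
A(R, u) = -1 (A(R, u) = 1 - 2 = -1)
(A(N(3 - 4, 6), -14) + 12³)*l(38, O) = (-1 + 12³)*(7 + 38) = (-1 + 1728)*45 = 1727*45 = 77715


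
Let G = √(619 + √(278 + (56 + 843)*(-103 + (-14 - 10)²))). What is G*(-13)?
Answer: -13*√(619 + √425505) ≈ -463.52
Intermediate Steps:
G = √(619 + √425505) (G = √(619 + √(278 + 899*(-103 + (-24)²))) = √(619 + √(278 + 899*(-103 + 576))) = √(619 + √(278 + 899*473)) = √(619 + √(278 + 425227)) = √(619 + √425505) ≈ 35.655)
G*(-13) = √(619 + √425505)*(-13) = -13*√(619 + √425505)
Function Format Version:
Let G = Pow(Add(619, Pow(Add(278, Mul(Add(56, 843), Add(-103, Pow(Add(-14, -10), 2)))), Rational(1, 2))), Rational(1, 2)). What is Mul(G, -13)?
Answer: Mul(-13, Pow(Add(619, Pow(425505, Rational(1, 2))), Rational(1, 2))) ≈ -463.52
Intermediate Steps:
G = Pow(Add(619, Pow(425505, Rational(1, 2))), Rational(1, 2)) (G = Pow(Add(619, Pow(Add(278, Mul(899, Add(-103, Pow(-24, 2)))), Rational(1, 2))), Rational(1, 2)) = Pow(Add(619, Pow(Add(278, Mul(899, Add(-103, 576))), Rational(1, 2))), Rational(1, 2)) = Pow(Add(619, Pow(Add(278, Mul(899, 473)), Rational(1, 2))), Rational(1, 2)) = Pow(Add(619, Pow(Add(278, 425227), Rational(1, 2))), Rational(1, 2)) = Pow(Add(619, Pow(425505, Rational(1, 2))), Rational(1, 2)) ≈ 35.655)
Mul(G, -13) = Mul(Pow(Add(619, Pow(425505, Rational(1, 2))), Rational(1, 2)), -13) = Mul(-13, Pow(Add(619, Pow(425505, Rational(1, 2))), Rational(1, 2)))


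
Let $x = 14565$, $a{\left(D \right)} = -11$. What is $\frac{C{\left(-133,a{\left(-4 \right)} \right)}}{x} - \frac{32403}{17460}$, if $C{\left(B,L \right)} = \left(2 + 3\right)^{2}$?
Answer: $- \frac{10478071}{5651220} \approx -1.8541$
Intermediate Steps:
$C{\left(B,L \right)} = 25$ ($C{\left(B,L \right)} = 5^{2} = 25$)
$\frac{C{\left(-133,a{\left(-4 \right)} \right)}}{x} - \frac{32403}{17460} = \frac{25}{14565} - \frac{32403}{17460} = 25 \cdot \frac{1}{14565} - \frac{10801}{5820} = \frac{5}{2913} - \frac{10801}{5820} = - \frac{10478071}{5651220}$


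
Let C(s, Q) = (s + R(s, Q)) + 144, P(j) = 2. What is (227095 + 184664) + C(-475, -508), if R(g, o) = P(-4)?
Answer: 411430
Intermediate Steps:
R(g, o) = 2
C(s, Q) = 146 + s (C(s, Q) = (s + 2) + 144 = (2 + s) + 144 = 146 + s)
(227095 + 184664) + C(-475, -508) = (227095 + 184664) + (146 - 475) = 411759 - 329 = 411430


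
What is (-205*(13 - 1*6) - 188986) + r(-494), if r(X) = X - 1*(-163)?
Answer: -190752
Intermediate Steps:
r(X) = 163 + X (r(X) = X + 163 = 163 + X)
(-205*(13 - 1*6) - 188986) + r(-494) = (-205*(13 - 1*6) - 188986) + (163 - 494) = (-205*(13 - 6) - 188986) - 331 = (-205*7 - 188986) - 331 = (-1435 - 188986) - 331 = -190421 - 331 = -190752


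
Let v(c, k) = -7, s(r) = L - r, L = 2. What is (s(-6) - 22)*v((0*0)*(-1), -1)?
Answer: 98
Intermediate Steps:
s(r) = 2 - r
(s(-6) - 22)*v((0*0)*(-1), -1) = ((2 - 1*(-6)) - 22)*(-7) = ((2 + 6) - 22)*(-7) = (8 - 22)*(-7) = -14*(-7) = 98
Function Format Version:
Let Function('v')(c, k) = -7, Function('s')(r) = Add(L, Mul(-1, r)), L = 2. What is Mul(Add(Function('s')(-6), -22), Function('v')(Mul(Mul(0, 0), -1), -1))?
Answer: 98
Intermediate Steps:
Function('s')(r) = Add(2, Mul(-1, r))
Mul(Add(Function('s')(-6), -22), Function('v')(Mul(Mul(0, 0), -1), -1)) = Mul(Add(Add(2, Mul(-1, -6)), -22), -7) = Mul(Add(Add(2, 6), -22), -7) = Mul(Add(8, -22), -7) = Mul(-14, -7) = 98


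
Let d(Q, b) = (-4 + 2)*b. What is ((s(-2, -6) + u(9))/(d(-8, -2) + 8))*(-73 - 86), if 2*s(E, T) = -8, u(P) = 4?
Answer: 0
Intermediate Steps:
s(E, T) = -4 (s(E, T) = (½)*(-8) = -4)
d(Q, b) = -2*b
((s(-2, -6) + u(9))/(d(-8, -2) + 8))*(-73 - 86) = ((-4 + 4)/(-2*(-2) + 8))*(-73 - 86) = (0/(4 + 8))*(-159) = (0/12)*(-159) = (0*(1/12))*(-159) = 0*(-159) = 0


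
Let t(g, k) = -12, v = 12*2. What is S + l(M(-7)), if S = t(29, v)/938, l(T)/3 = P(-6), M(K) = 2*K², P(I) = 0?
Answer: -6/469 ≈ -0.012793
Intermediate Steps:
v = 24
l(T) = 0 (l(T) = 3*0 = 0)
S = -6/469 (S = -12/938 = -12*1/938 = -6/469 ≈ -0.012793)
S + l(M(-7)) = -6/469 + 0 = -6/469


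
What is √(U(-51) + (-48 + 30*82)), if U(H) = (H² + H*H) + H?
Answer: √7563 ≈ 86.965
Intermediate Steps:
U(H) = H + 2*H² (U(H) = (H² + H²) + H = 2*H² + H = H + 2*H²)
√(U(-51) + (-48 + 30*82)) = √(-51*(1 + 2*(-51)) + (-48 + 30*82)) = √(-51*(1 - 102) + (-48 + 2460)) = √(-51*(-101) + 2412) = √(5151 + 2412) = √7563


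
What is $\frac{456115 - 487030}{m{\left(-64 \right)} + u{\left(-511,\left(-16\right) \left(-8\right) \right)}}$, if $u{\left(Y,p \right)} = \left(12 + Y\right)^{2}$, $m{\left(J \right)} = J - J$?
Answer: $- \frac{30915}{249001} \approx -0.12416$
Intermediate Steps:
$m{\left(J \right)} = 0$
$\frac{456115 - 487030}{m{\left(-64 \right)} + u{\left(-511,\left(-16\right) \left(-8\right) \right)}} = \frac{456115 - 487030}{0 + \left(12 - 511\right)^{2}} = - \frac{30915}{0 + \left(-499\right)^{2}} = - \frac{30915}{0 + 249001} = - \frac{30915}{249001}$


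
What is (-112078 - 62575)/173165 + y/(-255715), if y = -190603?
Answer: -466224936/1771235519 ≈ -0.26322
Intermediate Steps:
(-112078 - 62575)/173165 + y/(-255715) = (-112078 - 62575)/173165 - 190603/(-255715) = -174653*1/173165 - 190603*(-1/255715) = -174653/173165 + 190603/255715 = -466224936/1771235519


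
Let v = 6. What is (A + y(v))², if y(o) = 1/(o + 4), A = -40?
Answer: 159201/100 ≈ 1592.0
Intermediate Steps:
y(o) = 1/(4 + o)
(A + y(v))² = (-40 + 1/(4 + 6))² = (-40 + 1/10)² = (-40 + ⅒)² = (-399/10)² = 159201/100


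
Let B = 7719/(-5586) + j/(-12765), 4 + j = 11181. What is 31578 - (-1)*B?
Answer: 750505826621/23768430 ≈ 31576.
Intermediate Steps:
j = 11177 (j = -4 + 11181 = 11177)
B = -53655919/23768430 (B = 7719/(-5586) + 11177/(-12765) = 7719*(-1/5586) + 11177*(-1/12765) = -2573/1862 - 11177/12765 = -53655919/23768430 ≈ -2.2574)
31578 - (-1)*B = 31578 - (-1)*(-53655919)/23768430 = 31578 - 1*53655919/23768430 = 31578 - 53655919/23768430 = 750505826621/23768430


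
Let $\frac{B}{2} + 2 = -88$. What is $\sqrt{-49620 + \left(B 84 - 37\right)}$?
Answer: $i \sqrt{64777} \approx 254.51 i$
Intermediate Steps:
$B = -180$ ($B = -4 + 2 \left(-88\right) = -4 - 176 = -180$)
$\sqrt{-49620 + \left(B 84 - 37\right)} = \sqrt{-49620 - 15157} = \sqrt{-64777} = i \sqrt{64777}$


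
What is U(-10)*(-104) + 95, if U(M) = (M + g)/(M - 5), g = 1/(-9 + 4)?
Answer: 607/25 ≈ 24.280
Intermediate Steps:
g = -⅕ (g = 1/(-5) = -⅕ ≈ -0.20000)
U(M) = (-⅕ + M)/(-5 + M) (U(M) = (M - ⅕)/(M - 5) = (-⅕ + M)/(-5 + M))
U(-10)*(-104) + 95 = ((-⅕ - 10)/(-5 - 10))*(-104) + 95 = (-51/5/(-15))*(-104) + 95 = -1/15*(-51/5)*(-104) + 95 = (17/25)*(-104) + 95 = -1768/25 + 95 = 607/25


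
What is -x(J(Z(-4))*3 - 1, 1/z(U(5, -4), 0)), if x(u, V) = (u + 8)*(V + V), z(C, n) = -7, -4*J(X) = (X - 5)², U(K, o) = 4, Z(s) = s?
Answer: -215/14 ≈ -15.357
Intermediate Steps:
J(X) = -(-5 + X)²/4 (J(X) = -(X - 5)²/4 = -(-5 + X)²/4)
x(u, V) = 2*V*(8 + u) (x(u, V) = (8 + u)*(2*V) = 2*V*(8 + u))
-x(J(Z(-4))*3 - 1, 1/z(U(5, -4), 0)) = -2*(8 + (-(-5 - 4)²/4*3 - 1))/(-7) = -2*(-1)*(8 + (-¼*(-9)²*3 - 1))/7 = -2*(-1)*(8 + (-¼*81*3 - 1))/7 = -2*(-1)*(8 + (-81/4*3 - 1))/7 = -2*(-1)*(8 + (-243/4 - 1))/7 = -2*(-1)*(8 - 247/4)/7 = -2*(-1)*(-215)/(7*4) = -1*215/14 = -215/14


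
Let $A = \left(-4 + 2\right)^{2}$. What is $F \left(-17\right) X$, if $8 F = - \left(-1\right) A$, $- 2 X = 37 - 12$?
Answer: $\frac{425}{4} \approx 106.25$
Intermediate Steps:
$A = 4$ ($A = \left(-2\right)^{2} = 4$)
$X = - \frac{25}{2}$ ($X = - \frac{37 - 12}{2} = \left(- \frac{1}{2}\right) 25 = - \frac{25}{2} \approx -12.5$)
$F = \frac{1}{2}$ ($F = \frac{\left(-1\right) \left(\left(-1\right) 4\right)}{8} = \frac{\left(-1\right) \left(-4\right)}{8} = \frac{1}{8} \cdot 4 = \frac{1}{2} \approx 0.5$)
$F \left(-17\right) X = \frac{1}{2} \left(-17\right) \left(- \frac{25}{2}\right) = \left(- \frac{17}{2}\right) \left(- \frac{25}{2}\right) = \frac{425}{4}$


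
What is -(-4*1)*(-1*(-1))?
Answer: 4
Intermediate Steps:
-(-4*1)*(-1*(-1)) = -(-4) = -1*(-4) = 4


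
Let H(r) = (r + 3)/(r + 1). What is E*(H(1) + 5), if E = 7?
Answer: 49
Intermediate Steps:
H(r) = (3 + r)/(1 + r)
E*(H(1) + 5) = 7*((3 + 1)/(1 + 1) + 5) = 7*(4/2 + 5) = 7*((1/2)*4 + 5) = 7*(2 + 5) = 7*7 = 49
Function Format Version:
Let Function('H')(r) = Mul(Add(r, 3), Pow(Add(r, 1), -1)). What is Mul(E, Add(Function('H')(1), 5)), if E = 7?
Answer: 49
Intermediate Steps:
Function('H')(r) = Mul(Pow(Add(1, r), -1), Add(3, r)) (Function('H')(r) = Mul(Add(3, r), Pow(Add(1, r), -1)) = Mul(Pow(Add(1, r), -1), Add(3, r)))
Mul(E, Add(Function('H')(1), 5)) = Mul(7, Add(Mul(Pow(Add(1, 1), -1), Add(3, 1)), 5)) = Mul(7, Add(Mul(Pow(2, -1), 4), 5)) = Mul(7, Add(Mul(Rational(1, 2), 4), 5)) = Mul(7, Add(2, 5)) = Mul(7, 7) = 49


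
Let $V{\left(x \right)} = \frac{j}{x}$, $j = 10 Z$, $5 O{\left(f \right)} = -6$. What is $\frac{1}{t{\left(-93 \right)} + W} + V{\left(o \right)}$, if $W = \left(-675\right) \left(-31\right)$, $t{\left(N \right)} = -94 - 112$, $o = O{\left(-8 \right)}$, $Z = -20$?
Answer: $\frac{10359503}{62157} \approx 166.67$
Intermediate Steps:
$O{\left(f \right)} = - \frac{6}{5}$ ($O{\left(f \right)} = \frac{1}{5} \left(-6\right) = - \frac{6}{5}$)
$j = -200$ ($j = 10 \left(-20\right) = -200$)
$o = - \frac{6}{5} \approx -1.2$
$V{\left(x \right)} = - \frac{200}{x}$
$t{\left(N \right)} = -206$
$W = 20925$
$\frac{1}{t{\left(-93 \right)} + W} + V{\left(o \right)} = \frac{1}{-206 + 20925} - \frac{200}{- \frac{6}{5}} = \frac{1}{20719} - - \frac{500}{3} = \frac{1}{20719} + \frac{500}{3} = \frac{10359503}{62157}$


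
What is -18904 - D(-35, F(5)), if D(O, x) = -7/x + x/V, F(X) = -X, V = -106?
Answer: -10019887/530 ≈ -18905.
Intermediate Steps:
D(O, x) = -7/x - x/106 (D(O, x) = -7/x + x/(-106) = -7/x + x*(-1/106) = -7/x - x/106)
-18904 - D(-35, F(5)) = -18904 - (-7/((-1*5)) - (-1)*5/106) = -18904 - (-7/(-5) - 1/106*(-5)) = -18904 - (-7*(-1/5) + 5/106) = -18904 - (7/5 + 5/106) = -18904 - 1*767/530 = -18904 - 767/530 = -10019887/530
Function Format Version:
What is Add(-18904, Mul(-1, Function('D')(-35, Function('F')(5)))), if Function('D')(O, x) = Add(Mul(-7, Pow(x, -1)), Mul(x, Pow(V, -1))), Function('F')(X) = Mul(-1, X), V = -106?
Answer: Rational(-10019887, 530) ≈ -18905.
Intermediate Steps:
Function('D')(O, x) = Add(Mul(-7, Pow(x, -1)), Mul(Rational(-1, 106), x)) (Function('D')(O, x) = Add(Mul(-7, Pow(x, -1)), Mul(x, Pow(-106, -1))) = Add(Mul(-7, Pow(x, -1)), Mul(x, Rational(-1, 106))) = Add(Mul(-7, Pow(x, -1)), Mul(Rational(-1, 106), x)))
Add(-18904, Mul(-1, Function('D')(-35, Function('F')(5)))) = Add(-18904, Mul(-1, Add(Mul(-7, Pow(Mul(-1, 5), -1)), Mul(Rational(-1, 106), Mul(-1, 5))))) = Add(-18904, Mul(-1, Add(Mul(-7, Pow(-5, -1)), Mul(Rational(-1, 106), -5)))) = Add(-18904, Mul(-1, Add(Mul(-7, Rational(-1, 5)), Rational(5, 106)))) = Add(-18904, Mul(-1, Add(Rational(7, 5), Rational(5, 106)))) = Add(-18904, Mul(-1, Rational(767, 530))) = Add(-18904, Rational(-767, 530)) = Rational(-10019887, 530)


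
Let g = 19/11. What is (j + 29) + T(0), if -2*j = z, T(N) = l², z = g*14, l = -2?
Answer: 230/11 ≈ 20.909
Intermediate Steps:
g = 19/11 (g = 19*(1/11) = 19/11 ≈ 1.7273)
z = 266/11 (z = (19/11)*14 = 266/11 ≈ 24.182)
T(N) = 4 (T(N) = (-2)² = 4)
j = -133/11 (j = -½*266/11 = -133/11 ≈ -12.091)
(j + 29) + T(0) = (-133/11 + 29) + 4 = 186/11 + 4 = 230/11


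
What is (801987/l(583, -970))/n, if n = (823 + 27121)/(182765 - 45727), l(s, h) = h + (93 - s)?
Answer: -54951347253/20399120 ≈ -2693.8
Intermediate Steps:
l(s, h) = 93 + h - s
n = 13972/68519 (n = 27944/137038 = 27944*(1/137038) = 13972/68519 ≈ 0.20391)
(801987/l(583, -970))/n = (801987/(93 - 970 - 1*583))/(13972/68519) = (801987/(93 - 970 - 583))*(68519/13972) = (801987/(-1460))*(68519/13972) = (801987*(-1/1460))*(68519/13972) = -801987/1460*68519/13972 = -54951347253/20399120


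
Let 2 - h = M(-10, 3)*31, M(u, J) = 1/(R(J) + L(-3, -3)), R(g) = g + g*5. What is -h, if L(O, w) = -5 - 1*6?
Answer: 17/7 ≈ 2.4286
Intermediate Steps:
L(O, w) = -11 (L(O, w) = -5 - 6 = -11)
R(g) = 6*g (R(g) = g + 5*g = 6*g)
M(u, J) = 1/(-11 + 6*J) (M(u, J) = 1/(6*J - 11) = 1/(-11 + 6*J))
h = -17/7 (h = 2 - 31/(-11 + 6*3) = 2 - 31/(-11 + 18) = 2 - 31/7 = -17/7 ≈ -2.4286)
-h = -1*(-17/7) = 17/7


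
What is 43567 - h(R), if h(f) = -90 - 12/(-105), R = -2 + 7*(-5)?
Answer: 1527991/35 ≈ 43657.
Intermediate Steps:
R = -37 (R = -2 - 35 = -37)
h(f) = -3146/35 (h(f) = -90 - 12*(-1)/105 = -90 - 1*(-4/35) = -90 + 4/35 = -3146/35)
43567 - h(R) = 43567 - 1*(-3146/35) = 43567 + 3146/35 = 1527991/35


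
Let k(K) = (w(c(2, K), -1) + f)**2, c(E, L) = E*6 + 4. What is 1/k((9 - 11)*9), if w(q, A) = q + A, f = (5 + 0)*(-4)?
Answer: 1/25 ≈ 0.040000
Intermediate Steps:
f = -20 (f = 5*(-4) = -20)
c(E, L) = 4 + 6*E (c(E, L) = 6*E + 4 = 4 + 6*E)
w(q, A) = A + q
k(K) = 25 (k(K) = ((-1 + (4 + 6*2)) - 20)**2 = ((-1 + (4 + 12)) - 20)**2 = ((-1 + 16) - 20)**2 = (15 - 20)**2 = (-5)**2 = 25)
1/k((9 - 11)*9) = 1/25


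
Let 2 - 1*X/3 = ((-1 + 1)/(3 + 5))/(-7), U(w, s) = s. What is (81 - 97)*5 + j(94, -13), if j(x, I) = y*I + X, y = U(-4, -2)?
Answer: -48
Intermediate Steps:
y = -2
X = 6 (X = 6 - 3*(-1 + 1)/(3 + 5)/(-7) = 6 - 3*0/8*(-1)/7 = 6 - 3*0*(1/8)*(-1)/7 = 6 - 0*(-1)/7 = 6 - 3*0 = 6 + 0 = 6)
j(x, I) = 6 - 2*I (j(x, I) = -2*I + 6 = 6 - 2*I)
(81 - 97)*5 + j(94, -13) = (81 - 97)*5 + (6 - 2*(-13)) = -16*5 + (6 + 26) = -80 + 32 = -48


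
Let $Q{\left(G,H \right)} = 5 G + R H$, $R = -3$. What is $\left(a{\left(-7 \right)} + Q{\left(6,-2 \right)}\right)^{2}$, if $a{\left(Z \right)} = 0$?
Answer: $1296$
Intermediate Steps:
$Q{\left(G,H \right)} = - 3 H + 5 G$ ($Q{\left(G,H \right)} = 5 G - 3 H = - 3 H + 5 G$)
$\left(a{\left(-7 \right)} + Q{\left(6,-2 \right)}\right)^{2} = \left(0 + \left(\left(-3\right) \left(-2\right) + 5 \cdot 6\right)\right)^{2} = \left(0 + \left(6 + 30\right)\right)^{2} = \left(0 + 36\right)^{2} = 36^{2} = 1296$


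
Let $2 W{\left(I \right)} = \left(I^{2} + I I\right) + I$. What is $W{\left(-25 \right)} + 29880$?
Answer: $\frac{60985}{2} \approx 30493.0$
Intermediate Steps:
$W{\left(I \right)} = I^{2} + \frac{I}{2}$ ($W{\left(I \right)} = \frac{\left(I^{2} + I I\right) + I}{2} = \frac{\left(I^{2} + I^{2}\right) + I}{2} = \frac{2 I^{2} + I}{2} = \frac{I + 2 I^{2}}{2} = I^{2} + \frac{I}{2}$)
$W{\left(-25 \right)} + 29880 = - 25 \left(\frac{1}{2} - 25\right) + 29880 = \left(-25\right) \left(- \frac{49}{2}\right) + 29880 = \frac{1225}{2} + 29880 = \frac{60985}{2}$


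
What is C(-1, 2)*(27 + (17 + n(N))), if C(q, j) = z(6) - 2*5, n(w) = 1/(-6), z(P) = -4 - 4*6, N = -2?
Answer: -4997/3 ≈ -1665.7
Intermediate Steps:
z(P) = -28 (z(P) = -4 - 24 = -28)
n(w) = -⅙
C(q, j) = -38 (C(q, j) = -28 - 2*5 = -28 - 10 = -38)
C(-1, 2)*(27 + (17 + n(N))) = -38*(27 + (17 - ⅙)) = -38*(27 + 101/6) = -38*263/6 = -4997/3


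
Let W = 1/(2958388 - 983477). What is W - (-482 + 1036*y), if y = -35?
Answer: 72562179963/1974911 ≈ 36742.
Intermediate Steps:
W = 1/1974911 ≈ 5.0635e-7
W - (-482 + 1036*y) = 1/1974911 - (-482 + 1036*(-35)) = 1/1974911 - (-482 - 36260) = 1/1974911 - 1*(-36742) = 1/1974911 + 36742 = 72562179963/1974911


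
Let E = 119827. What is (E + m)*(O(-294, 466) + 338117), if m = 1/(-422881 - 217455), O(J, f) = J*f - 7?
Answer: 7715385623754663/320168 ≈ 2.4098e+10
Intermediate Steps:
O(J, f) = -7 + J*f
m = -1/640336 (m = 1/(-640336) = -1/640336 ≈ -1.5617e-6)
(E + m)*(O(-294, 466) + 338117) = (119827 - 1/640336)*((-7 - 294*466) + 338117) = 76729541871*((-7 - 137004) + 338117)/640336 = 76729541871*(-137011 + 338117)/640336 = (76729541871/640336)*201106 = 7715385623754663/320168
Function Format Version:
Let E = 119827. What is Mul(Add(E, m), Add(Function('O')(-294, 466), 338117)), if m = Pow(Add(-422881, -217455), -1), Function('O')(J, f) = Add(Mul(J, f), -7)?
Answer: Rational(7715385623754663, 320168) ≈ 2.4098e+10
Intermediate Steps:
Function('O')(J, f) = Add(-7, Mul(J, f))
m = Rational(-1, 640336) (m = Pow(-640336, -1) = Rational(-1, 640336) ≈ -1.5617e-6)
Mul(Add(E, m), Add(Function('O')(-294, 466), 338117)) = Mul(Add(119827, Rational(-1, 640336)), Add(Add(-7, Mul(-294, 466)), 338117)) = Mul(Rational(76729541871, 640336), Add(Add(-7, -137004), 338117)) = Mul(Rational(76729541871, 640336), Add(-137011, 338117)) = Mul(Rational(76729541871, 640336), 201106) = Rational(7715385623754663, 320168)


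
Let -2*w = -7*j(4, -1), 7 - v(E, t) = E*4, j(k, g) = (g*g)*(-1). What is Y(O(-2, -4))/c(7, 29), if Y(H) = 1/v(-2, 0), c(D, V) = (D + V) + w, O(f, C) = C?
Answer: 2/975 ≈ 0.0020513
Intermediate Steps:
j(k, g) = -g² (j(k, g) = g²*(-1) = -g²)
v(E, t) = 7 - 4*E (v(E, t) = 7 - E*4 = 7 - 4*E)
w = -7/2 (w = -(-7)*(-1*(-1)²)/2 = -(-7)*(-1*1)/2 = -(-7)*(-1)/2 = -½*7 = -7/2 ≈ -3.5000)
c(D, V) = -7/2 + D + V (c(D, V) = (D + V) - 7/2 = -7/2 + D + V)
Y(H) = 1/15 (Y(H) = 1/(7 - 4*(-2)) = 1/(7 + 8) = 1/15)
Y(O(-2, -4))/c(7, 29) = 1/(15*(-7/2 + 7 + 29)) = 1/(15*(65/2)) = (1/15)*(2/65) = 2/975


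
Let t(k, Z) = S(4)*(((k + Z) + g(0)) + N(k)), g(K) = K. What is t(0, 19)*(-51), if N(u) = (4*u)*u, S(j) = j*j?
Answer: -15504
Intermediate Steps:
S(j) = j²
N(u) = 4*u²
t(k, Z) = 16*Z + 16*k + 64*k² (t(k, Z) = 4²*(((k + Z) + 0) + 4*k²) = 16*(((Z + k) + 0) + 4*k²) = 16*((Z + k) + 4*k²) = 16*(Z + k + 4*k²) = 16*Z + 16*k + 64*k²)
t(0, 19)*(-51) = (16*19 + 16*0 + 64*0²)*(-51) = (304 + 0 + 64*0)*(-51) = (304 + 0 + 0)*(-51) = 304*(-51) = -15504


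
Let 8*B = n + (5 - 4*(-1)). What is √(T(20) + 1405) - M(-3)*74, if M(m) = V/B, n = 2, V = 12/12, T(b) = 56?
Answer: -592/11 + √1461 ≈ -15.595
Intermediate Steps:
V = 1 (V = 12*(1/12) = 1)
B = 11/8 (B = (2 + (5 - 4*(-1)))/8 = (2 + (5 + 4))/8 = (2 + 9)/8 = (⅛)*11 = 11/8 ≈ 1.3750)
M(m) = 8/11 (M(m) = 1/(11/8) = 1*(8/11) = 8/11)
√(T(20) + 1405) - M(-3)*74 = √(56 + 1405) - 8*74/11 = √1461 - 1*592/11 = √1461 - 592/11 = -592/11 + √1461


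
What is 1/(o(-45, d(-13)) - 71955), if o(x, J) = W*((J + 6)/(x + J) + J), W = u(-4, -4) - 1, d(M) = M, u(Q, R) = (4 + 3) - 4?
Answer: -29/2087442 ≈ -1.3893e-5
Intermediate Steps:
u(Q, R) = 3 (u(Q, R) = 7 - 4 = 3)
W = 2 (W = 3 - 1 = 2)
o(x, J) = 2*J + 2*(6 + J)/(J + x) (o(x, J) = 2*((J + 6)/(x + J) + J) = 2*((6 + J)/(J + x) + J) = 2*(J + (6 + J)/(J + x)) = 2*J + 2*(6 + J)/(J + x))
1/(o(-45, d(-13)) - 71955) = 1/(2*(6 - 13 + (-13)² - 13*(-45))/(-13 - 45) - 71955) = 1/(2*(6 - 13 + 169 + 585)/(-58) - 71955) = 1/(2*(-1/58)*747 - 71955) = 1/(-747/29 - 71955) = 1/(-2087442/29) = -29/2087442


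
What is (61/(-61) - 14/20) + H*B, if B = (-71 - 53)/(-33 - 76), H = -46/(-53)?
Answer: -41169/57770 ≈ -0.71264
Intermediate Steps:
H = 46/53 (H = -46*(-1/53) = 46/53 ≈ 0.86792)
B = 124/109 (B = -124/(-109) = -124*(-1/109) = 124/109 ≈ 1.1376)
(61/(-61) - 14/20) + H*B = (61/(-61) - 14/20) + (46/53)*(124/109) = (61*(-1/61) - 14*1/20) + 5704/5777 = (-1 - 7/10) + 5704/5777 = -17/10 + 5704/5777 = -41169/57770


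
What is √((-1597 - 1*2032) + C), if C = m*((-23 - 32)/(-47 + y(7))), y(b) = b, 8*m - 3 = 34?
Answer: 3*I*√25761/8 ≈ 60.188*I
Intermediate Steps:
m = 37/8 (m = 3/8 + (⅛)*34 = 3/8 + 17/4 = 37/8 ≈ 4.6250)
C = 407/64 (C = 37*((-23 - 32)/(-47 + 7))/8 = 37*(-55/(-40))/8 = 37*(-55*(-1/40))/8 = (37/8)*(11/8) = 407/64 ≈ 6.3594)
√((-1597 - 1*2032) + C) = √((-1597 - 1*2032) + 407/64) = √((-1597 - 2032) + 407/64) = √(-3629 + 407/64) = √(-231849/64) = 3*I*√25761/8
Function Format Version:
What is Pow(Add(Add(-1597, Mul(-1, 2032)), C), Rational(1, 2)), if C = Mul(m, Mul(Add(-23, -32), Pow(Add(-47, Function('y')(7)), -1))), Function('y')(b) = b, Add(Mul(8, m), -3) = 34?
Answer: Mul(Rational(3, 8), I, Pow(25761, Rational(1, 2))) ≈ Mul(60.188, I)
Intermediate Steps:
m = Rational(37, 8) (m = Add(Rational(3, 8), Mul(Rational(1, 8), 34)) = Add(Rational(3, 8), Rational(17, 4)) = Rational(37, 8) ≈ 4.6250)
C = Rational(407, 64) (C = Mul(Rational(37, 8), Mul(Add(-23, -32), Pow(Add(-47, 7), -1))) = Mul(Rational(37, 8), Mul(-55, Pow(-40, -1))) = Mul(Rational(37, 8), Mul(-55, Rational(-1, 40))) = Mul(Rational(37, 8), Rational(11, 8)) = Rational(407, 64) ≈ 6.3594)
Pow(Add(Add(-1597, Mul(-1, 2032)), C), Rational(1, 2)) = Pow(Add(Add(-1597, Mul(-1, 2032)), Rational(407, 64)), Rational(1, 2)) = Pow(Add(Add(-1597, -2032), Rational(407, 64)), Rational(1, 2)) = Pow(Add(-3629, Rational(407, 64)), Rational(1, 2)) = Pow(Rational(-231849, 64), Rational(1, 2)) = Mul(Rational(3, 8), I, Pow(25761, Rational(1, 2)))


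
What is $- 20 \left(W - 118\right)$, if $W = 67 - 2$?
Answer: $1060$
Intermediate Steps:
$W = 65$
$- 20 \left(W - 118\right) = - 20 \left(65 - 118\right) = \left(-20\right) \left(-53\right) = 1060$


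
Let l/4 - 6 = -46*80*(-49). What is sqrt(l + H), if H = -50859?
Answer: sqrt(670445) ≈ 818.81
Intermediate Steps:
l = 721304 (l = 24 + 4*(-46*80*(-49)) = 24 + 4*(-3680*(-49)) = 24 + 4*180320 = 24 + 721280 = 721304)
sqrt(l + H) = sqrt(721304 - 50859) = sqrt(670445)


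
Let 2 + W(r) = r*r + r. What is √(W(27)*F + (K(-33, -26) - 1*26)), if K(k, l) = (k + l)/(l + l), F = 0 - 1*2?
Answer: I*√1036217/26 ≈ 39.152*I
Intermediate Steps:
F = -2 (F = 0 - 2 = -2)
K(k, l) = (k + l)/(2*l) (K(k, l) = (k + l)/((2*l)) = (k + l)*(1/(2*l)) = (k + l)/(2*l))
W(r) = -2 + r + r² (W(r) = -2 + (r*r + r) = -2 + (r² + r) = -2 + (r + r²) = -2 + r + r²)
√(W(27)*F + (K(-33, -26) - 1*26)) = √((-2 + 27 + 27²)*(-2) + ((½)*(-33 - 26)/(-26) - 1*26)) = √((-2 + 27 + 729)*(-2) + ((½)*(-1/26)*(-59) - 26)) = √(754*(-2) + (59/52 - 26)) = √(-1508 - 1293/52) = √(-79709/52) = I*√1036217/26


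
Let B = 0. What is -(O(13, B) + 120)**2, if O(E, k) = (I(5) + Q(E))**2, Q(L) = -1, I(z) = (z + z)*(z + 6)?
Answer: -144024001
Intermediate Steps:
I(z) = 2*z*(6 + z) (I(z) = (2*z)*(6 + z) = 2*z*(6 + z))
O(E, k) = 11881 (O(E, k) = (2*5*(6 + 5) - 1)**2 = (2*5*11 - 1)**2 = (110 - 1)**2 = 109**2 = 11881)
-(O(13, B) + 120)**2 = -(11881 + 120)**2 = -1*12001**2 = -1*144024001 = -144024001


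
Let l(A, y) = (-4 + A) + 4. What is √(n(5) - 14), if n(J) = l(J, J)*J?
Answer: √11 ≈ 3.3166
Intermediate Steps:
l(A, y) = A
n(J) = J² (n(J) = J*J = J²)
√(n(5) - 14) = √(5² - 14) = √(25 - 14) = √11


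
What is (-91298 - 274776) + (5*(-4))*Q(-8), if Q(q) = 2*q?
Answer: -365754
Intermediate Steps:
(-91298 - 274776) + (5*(-4))*Q(-8) = (-91298 - 274776) + (5*(-4))*(2*(-8)) = -366074 - 20*(-16) = -366074 + 320 = -365754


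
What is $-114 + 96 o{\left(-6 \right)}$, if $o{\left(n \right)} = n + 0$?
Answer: $-690$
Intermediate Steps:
$o{\left(n \right)} = n$
$-114 + 96 o{\left(-6 \right)} = -114 + 96 \left(-6\right) = -114 - 576 = -690$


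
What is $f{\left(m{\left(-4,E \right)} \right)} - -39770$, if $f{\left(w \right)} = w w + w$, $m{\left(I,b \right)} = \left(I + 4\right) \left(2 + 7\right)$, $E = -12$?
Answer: $39770$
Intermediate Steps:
$m{\left(I,b \right)} = 36 + 9 I$ ($m{\left(I,b \right)} = \left(4 + I\right) 9 = 36 + 9 I$)
$f{\left(w \right)} = w + w^{2}$ ($f{\left(w \right)} = w^{2} + w = w + w^{2}$)
$f{\left(m{\left(-4,E \right)} \right)} - -39770 = \left(36 + 9 \left(-4\right)\right) \left(1 + \left(36 + 9 \left(-4\right)\right)\right) - -39770 = \left(36 - 36\right) \left(1 + \left(36 - 36\right)\right) + 39770 = 0 \left(1 + 0\right) + 39770 = 0 \cdot 1 + 39770 = 0 + 39770 = 39770$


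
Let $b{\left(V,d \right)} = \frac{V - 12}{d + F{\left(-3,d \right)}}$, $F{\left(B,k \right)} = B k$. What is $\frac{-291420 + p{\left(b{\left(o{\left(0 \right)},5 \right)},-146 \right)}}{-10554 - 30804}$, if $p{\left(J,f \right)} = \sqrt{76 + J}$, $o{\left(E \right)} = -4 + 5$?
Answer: $\frac{48570}{6893} - \frac{\sqrt{7710}}{413580} \approx 7.0461$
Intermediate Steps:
$o{\left(E \right)} = 1$
$b{\left(V,d \right)} = - \frac{-12 + V}{2 d}$ ($b{\left(V,d \right)} = \frac{V - 12}{d - 3 d} = \frac{-12 + V}{\left(-2\right) d} = \left(-12 + V\right) \left(- \frac{1}{2 d}\right) = - \frac{-12 + V}{2 d}$)
$\frac{-291420 + p{\left(b{\left(o{\left(0 \right)},5 \right)},-146 \right)}}{-10554 - 30804} = \frac{-291420 + \sqrt{76 + \frac{12 - 1}{2 \cdot 5}}}{-10554 - 30804} = \frac{-291420 + \sqrt{76 + \frac{1}{2} \cdot \frac{1}{5} \left(12 - 1\right)}}{-41358} = \left(-291420 + \sqrt{76 + \frac{1}{2} \cdot \frac{1}{5} \cdot 11}\right) \left(- \frac{1}{41358}\right) = \left(-291420 + \sqrt{76 + \frac{11}{10}}\right) \left(- \frac{1}{41358}\right) = \left(-291420 + \sqrt{\frac{771}{10}}\right) \left(- \frac{1}{41358}\right) = \left(-291420 + \frac{\sqrt{7710}}{10}\right) \left(- \frac{1}{41358}\right) = \frac{48570}{6893} - \frac{\sqrt{7710}}{413580}$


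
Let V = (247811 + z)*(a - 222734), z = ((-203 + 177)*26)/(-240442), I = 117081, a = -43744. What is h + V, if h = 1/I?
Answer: -40412979313960835927/611982387 ≈ -6.6036e+10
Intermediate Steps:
z = 338/120221 (z = -26*26*(-1/240442) = -676*(-1/240442) = 338/120221 ≈ 0.0028115)
h = 1/117081 ≈ 8.5411e-6
V = -345171114988434/5227 (V = (247811 + 338/120221)*(-43744 - 222734) = (29792086569/120221)*(-266478) = -345171114988434/5227 ≈ -6.6036e+10)
h + V = 1/117081 - 345171114988434/5227 = -40412979313960835927/611982387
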